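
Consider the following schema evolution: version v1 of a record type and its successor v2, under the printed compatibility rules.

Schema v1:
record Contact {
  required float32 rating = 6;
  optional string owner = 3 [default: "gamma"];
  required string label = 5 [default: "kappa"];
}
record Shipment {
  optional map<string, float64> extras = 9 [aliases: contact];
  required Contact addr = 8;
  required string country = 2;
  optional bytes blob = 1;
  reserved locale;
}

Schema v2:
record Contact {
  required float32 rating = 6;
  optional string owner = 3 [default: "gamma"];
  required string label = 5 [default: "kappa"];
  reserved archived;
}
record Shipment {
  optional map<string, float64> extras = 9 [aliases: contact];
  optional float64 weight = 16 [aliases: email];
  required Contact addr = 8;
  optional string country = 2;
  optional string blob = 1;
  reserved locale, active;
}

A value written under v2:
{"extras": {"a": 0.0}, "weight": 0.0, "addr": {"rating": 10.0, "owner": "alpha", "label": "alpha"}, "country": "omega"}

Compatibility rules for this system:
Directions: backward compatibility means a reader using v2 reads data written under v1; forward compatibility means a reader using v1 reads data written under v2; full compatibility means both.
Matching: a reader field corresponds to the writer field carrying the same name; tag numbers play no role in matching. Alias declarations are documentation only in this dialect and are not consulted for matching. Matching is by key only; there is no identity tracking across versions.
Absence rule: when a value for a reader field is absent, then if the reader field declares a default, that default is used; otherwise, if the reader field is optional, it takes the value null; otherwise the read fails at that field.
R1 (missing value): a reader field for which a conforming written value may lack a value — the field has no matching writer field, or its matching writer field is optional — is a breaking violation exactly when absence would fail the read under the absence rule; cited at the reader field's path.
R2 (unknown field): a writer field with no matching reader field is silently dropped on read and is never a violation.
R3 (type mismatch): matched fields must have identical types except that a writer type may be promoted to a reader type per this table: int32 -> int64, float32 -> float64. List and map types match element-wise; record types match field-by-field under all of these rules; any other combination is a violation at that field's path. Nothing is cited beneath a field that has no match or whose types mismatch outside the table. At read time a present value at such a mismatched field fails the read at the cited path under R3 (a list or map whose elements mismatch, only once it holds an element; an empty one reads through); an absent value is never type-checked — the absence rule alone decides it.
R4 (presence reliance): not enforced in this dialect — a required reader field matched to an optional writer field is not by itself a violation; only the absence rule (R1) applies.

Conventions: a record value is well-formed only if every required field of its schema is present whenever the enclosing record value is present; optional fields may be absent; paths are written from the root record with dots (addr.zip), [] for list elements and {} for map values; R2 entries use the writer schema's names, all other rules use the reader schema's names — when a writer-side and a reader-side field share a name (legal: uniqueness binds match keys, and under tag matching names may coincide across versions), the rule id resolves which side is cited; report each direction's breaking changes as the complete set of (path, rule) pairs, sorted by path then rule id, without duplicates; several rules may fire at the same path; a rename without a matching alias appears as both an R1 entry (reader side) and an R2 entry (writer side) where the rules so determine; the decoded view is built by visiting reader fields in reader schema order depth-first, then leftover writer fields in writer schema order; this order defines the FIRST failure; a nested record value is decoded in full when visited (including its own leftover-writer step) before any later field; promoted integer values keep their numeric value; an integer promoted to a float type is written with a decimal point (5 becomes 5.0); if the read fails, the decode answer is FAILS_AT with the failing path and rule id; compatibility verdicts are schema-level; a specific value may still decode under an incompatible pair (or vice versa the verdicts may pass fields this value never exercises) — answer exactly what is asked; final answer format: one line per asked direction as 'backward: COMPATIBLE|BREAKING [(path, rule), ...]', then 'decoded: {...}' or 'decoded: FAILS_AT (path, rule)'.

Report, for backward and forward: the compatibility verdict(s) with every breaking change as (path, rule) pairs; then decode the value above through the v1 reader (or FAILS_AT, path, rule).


in Shipment below, arrows point writer -> reader
backward for Shipment (reader v2, writer v1):
  writer optional, map<string, float64> -> map<string, float64>: reader extras maps from writer extras
  no writer field matches reader weight
  writer required, Contact -> Contact: reader addr maps from writer addr
  writer required, string -> string: reader country maps from writer country
  writer optional, bytes -> string: reader blob maps from writer blob
  writer required, float32 -> float32: reader addr.rating maps from writer addr.rating
  writer optional, string -> string: reader addr.owner maps from writer addr.owner
  writer required, string -> string: reader addr.label maps from writer addr.label
  R3 fires at blob
  => backward: BREAKING (1)
forward for Shipment (reader v1, writer v2):
  writer optional, map<string, float64> -> map<string, float64>: reader extras maps from writer extras
  writer required, Contact -> Contact: reader addr maps from writer addr
  writer optional, string -> string: reader country maps from writer country
  writer optional, string -> bytes: reader blob maps from writer blob
  weight (writer side), unknown to reader
  writer required, float32 -> float32: reader addr.rating maps from writer addr.rating
  writer optional, string -> string: reader addr.owner maps from writer addr.owner
  writer required, string -> string: reader addr.label maps from writer addr.label
  R3 fires at blob
  R1 fires at country
  => forward: BREAKING (2)
migrating the Shipment value to v1:
  extras := {"a": 0.0}
  addr.rating := 10.0
  addr.owner := "alpha"
  addr.label := "alpha"
  country := "omega"
  blob := null (not supplied -> null)
  writer weight: unmatched, discarded
  => decoded: {"extras": {"a": 0.0}, "addr": {"rating": 10.0, "owner": "alpha", "label": "alpha"}, "country": "omega", "blob": null}

backward: BREAKING [(blob, R3)]; forward: BREAKING [(blob, R3), (country, R1)]; decoded: {"extras": {"a": 0.0}, "addr": {"rating": 10.0, "owner": "alpha", "label": "alpha"}, "country": "omega", "blob": null}


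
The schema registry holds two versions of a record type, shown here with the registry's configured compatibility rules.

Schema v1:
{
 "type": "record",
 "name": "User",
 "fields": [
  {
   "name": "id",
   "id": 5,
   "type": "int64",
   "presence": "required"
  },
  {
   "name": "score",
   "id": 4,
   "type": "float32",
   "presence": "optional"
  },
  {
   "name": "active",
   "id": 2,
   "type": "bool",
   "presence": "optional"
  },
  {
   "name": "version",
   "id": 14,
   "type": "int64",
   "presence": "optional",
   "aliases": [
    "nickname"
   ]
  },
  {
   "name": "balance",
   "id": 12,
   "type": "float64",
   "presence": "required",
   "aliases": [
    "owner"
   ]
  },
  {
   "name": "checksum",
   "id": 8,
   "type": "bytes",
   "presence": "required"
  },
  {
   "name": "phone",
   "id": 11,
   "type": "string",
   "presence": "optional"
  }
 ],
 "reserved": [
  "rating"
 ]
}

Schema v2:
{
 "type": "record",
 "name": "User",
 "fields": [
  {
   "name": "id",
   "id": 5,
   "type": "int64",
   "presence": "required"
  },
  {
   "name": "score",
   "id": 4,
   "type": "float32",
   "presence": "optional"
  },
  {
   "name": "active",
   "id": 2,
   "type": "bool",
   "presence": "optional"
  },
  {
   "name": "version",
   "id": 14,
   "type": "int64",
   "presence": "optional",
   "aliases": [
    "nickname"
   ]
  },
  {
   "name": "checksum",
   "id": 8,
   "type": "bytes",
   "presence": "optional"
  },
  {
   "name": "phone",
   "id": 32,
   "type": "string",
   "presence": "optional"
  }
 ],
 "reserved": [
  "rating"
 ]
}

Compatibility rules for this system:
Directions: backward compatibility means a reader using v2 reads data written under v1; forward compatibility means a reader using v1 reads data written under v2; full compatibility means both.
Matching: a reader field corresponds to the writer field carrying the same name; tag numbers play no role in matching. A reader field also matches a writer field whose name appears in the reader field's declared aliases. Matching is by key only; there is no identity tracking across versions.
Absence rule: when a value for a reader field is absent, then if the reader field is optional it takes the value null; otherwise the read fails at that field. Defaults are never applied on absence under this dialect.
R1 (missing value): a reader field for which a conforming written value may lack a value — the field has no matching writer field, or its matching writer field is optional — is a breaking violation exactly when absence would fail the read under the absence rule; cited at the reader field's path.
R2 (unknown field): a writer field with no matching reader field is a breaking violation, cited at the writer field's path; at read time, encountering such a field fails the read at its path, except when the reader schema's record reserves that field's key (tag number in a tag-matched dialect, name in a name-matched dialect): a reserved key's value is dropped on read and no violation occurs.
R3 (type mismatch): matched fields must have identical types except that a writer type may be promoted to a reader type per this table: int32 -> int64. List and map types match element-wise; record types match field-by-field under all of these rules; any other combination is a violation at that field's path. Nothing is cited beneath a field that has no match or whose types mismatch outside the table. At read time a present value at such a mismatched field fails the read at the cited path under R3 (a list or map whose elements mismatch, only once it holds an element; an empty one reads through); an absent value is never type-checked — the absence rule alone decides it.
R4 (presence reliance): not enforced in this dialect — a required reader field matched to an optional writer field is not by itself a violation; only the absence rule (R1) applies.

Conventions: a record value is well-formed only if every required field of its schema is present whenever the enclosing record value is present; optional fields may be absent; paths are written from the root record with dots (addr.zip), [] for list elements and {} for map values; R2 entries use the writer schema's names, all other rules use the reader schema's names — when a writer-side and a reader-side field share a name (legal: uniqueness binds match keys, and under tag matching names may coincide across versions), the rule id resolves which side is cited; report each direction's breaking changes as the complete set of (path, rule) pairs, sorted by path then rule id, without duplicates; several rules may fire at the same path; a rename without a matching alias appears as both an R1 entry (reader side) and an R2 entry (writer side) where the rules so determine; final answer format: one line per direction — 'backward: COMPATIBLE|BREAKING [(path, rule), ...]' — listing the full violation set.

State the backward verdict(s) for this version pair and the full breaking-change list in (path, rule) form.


backward: BREAKING [(balance, R2)]

each type pair in User: writer, then reader
backward for User (reader v2, writer v1):
  id: paired with writer id (int64 -> int64; writer required)
  score: paired with writer score (float32 -> float32; writer optional)
  active: paired with writer active (bool -> bool; writer optional)
  version: paired with writer version (int64 -> int64; writer optional)
  checksum: paired with writer checksum (bytes -> bytes; writer required)
  phone: paired with writer phone (string -> string; writer optional)
  writer balance: unknown to reader
  violation R2 at balance
  => backward verdict for User: BREAKING, 1 violation(s)
the other User changes do not affect what is asked:
  field checksum in record User: required changed to optional -> its effect on User is confined to the forward direction, not asked
  field phone in record User: tag 11 changed to 32 -> triggers nothing under User's printed rules — same verdict


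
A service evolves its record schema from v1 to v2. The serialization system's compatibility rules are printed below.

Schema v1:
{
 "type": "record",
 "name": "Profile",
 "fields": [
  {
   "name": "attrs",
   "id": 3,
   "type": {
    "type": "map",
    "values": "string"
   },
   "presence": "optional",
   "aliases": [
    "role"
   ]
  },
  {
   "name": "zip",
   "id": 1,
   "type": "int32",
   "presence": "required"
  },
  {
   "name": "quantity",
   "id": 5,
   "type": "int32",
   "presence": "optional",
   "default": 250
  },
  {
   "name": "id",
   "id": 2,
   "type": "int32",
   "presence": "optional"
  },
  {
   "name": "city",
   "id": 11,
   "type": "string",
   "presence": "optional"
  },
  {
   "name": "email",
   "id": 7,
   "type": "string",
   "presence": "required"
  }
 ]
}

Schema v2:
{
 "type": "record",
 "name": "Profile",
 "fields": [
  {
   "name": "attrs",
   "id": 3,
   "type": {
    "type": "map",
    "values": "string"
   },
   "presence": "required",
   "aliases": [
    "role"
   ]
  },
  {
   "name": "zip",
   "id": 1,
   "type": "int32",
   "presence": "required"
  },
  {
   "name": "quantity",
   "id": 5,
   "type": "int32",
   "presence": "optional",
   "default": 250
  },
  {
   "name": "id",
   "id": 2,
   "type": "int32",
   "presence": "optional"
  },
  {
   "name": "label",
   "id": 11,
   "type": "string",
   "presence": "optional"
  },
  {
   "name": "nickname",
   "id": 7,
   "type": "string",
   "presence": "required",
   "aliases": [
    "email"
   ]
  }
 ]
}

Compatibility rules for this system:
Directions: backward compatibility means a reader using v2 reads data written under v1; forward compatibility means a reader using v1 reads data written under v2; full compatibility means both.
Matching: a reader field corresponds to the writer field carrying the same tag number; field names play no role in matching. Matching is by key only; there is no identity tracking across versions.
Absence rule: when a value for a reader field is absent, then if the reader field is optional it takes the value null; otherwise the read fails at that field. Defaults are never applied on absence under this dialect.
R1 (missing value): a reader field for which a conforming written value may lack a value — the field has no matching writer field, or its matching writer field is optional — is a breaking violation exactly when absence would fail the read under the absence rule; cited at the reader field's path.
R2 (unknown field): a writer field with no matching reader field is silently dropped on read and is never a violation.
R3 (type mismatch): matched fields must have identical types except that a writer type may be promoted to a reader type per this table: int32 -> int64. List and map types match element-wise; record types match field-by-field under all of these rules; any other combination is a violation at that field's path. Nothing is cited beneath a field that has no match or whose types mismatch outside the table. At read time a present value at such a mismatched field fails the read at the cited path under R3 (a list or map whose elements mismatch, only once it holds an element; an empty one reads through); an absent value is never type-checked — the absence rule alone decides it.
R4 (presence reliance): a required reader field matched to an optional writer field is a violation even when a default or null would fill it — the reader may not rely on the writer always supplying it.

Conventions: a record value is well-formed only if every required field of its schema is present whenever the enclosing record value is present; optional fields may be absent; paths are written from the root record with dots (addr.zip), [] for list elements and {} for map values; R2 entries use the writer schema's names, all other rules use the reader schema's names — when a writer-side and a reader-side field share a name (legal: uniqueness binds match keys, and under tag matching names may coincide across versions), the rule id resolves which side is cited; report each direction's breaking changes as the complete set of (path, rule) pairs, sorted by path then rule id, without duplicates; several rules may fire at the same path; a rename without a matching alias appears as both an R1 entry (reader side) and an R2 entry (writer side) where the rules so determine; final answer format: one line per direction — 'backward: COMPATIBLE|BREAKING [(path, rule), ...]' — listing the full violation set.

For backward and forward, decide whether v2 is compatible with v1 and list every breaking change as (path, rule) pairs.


backward: BREAKING [(attrs, R1), (attrs, R4)]; forward: COMPATIBLE []

arrows below run writer -> reader for Profile
backward analysis of Profile with v2 as reader and v1 as writer:
  writer optional, map<string, string> -> map<string, string>: reader attrs maps from writer attrs
  writer required, int32 -> int32: reader zip maps from writer zip
  writer optional, int32 -> int32: reader quantity maps from writer quantity
  writer optional, int32 -> int32: reader id maps from writer id
  writer optional, string -> string: reader label maps from writer city
  writer required, string -> string: reader nickname maps from writer email
  breaking: (attrs, R1)
  breaking: (attrs, R4)
  backward on Profile therefore BREAKING (2)
forward analysis of Profile with v1 as reader and v2 as writer:
  writer required, map<string, string> -> map<string, string>: reader attrs maps from writer attrs
  writer required, int32 -> int32: reader zip maps from writer zip
  writer optional, int32 -> int32: reader quantity maps from writer quantity
  writer optional, int32 -> int32: reader id maps from writer id
  writer optional, string -> string: reader city maps from writer label
  writer required, string -> string: reader email maps from writer nickname
  => no violations; forward on Profile: COMPATIBLE


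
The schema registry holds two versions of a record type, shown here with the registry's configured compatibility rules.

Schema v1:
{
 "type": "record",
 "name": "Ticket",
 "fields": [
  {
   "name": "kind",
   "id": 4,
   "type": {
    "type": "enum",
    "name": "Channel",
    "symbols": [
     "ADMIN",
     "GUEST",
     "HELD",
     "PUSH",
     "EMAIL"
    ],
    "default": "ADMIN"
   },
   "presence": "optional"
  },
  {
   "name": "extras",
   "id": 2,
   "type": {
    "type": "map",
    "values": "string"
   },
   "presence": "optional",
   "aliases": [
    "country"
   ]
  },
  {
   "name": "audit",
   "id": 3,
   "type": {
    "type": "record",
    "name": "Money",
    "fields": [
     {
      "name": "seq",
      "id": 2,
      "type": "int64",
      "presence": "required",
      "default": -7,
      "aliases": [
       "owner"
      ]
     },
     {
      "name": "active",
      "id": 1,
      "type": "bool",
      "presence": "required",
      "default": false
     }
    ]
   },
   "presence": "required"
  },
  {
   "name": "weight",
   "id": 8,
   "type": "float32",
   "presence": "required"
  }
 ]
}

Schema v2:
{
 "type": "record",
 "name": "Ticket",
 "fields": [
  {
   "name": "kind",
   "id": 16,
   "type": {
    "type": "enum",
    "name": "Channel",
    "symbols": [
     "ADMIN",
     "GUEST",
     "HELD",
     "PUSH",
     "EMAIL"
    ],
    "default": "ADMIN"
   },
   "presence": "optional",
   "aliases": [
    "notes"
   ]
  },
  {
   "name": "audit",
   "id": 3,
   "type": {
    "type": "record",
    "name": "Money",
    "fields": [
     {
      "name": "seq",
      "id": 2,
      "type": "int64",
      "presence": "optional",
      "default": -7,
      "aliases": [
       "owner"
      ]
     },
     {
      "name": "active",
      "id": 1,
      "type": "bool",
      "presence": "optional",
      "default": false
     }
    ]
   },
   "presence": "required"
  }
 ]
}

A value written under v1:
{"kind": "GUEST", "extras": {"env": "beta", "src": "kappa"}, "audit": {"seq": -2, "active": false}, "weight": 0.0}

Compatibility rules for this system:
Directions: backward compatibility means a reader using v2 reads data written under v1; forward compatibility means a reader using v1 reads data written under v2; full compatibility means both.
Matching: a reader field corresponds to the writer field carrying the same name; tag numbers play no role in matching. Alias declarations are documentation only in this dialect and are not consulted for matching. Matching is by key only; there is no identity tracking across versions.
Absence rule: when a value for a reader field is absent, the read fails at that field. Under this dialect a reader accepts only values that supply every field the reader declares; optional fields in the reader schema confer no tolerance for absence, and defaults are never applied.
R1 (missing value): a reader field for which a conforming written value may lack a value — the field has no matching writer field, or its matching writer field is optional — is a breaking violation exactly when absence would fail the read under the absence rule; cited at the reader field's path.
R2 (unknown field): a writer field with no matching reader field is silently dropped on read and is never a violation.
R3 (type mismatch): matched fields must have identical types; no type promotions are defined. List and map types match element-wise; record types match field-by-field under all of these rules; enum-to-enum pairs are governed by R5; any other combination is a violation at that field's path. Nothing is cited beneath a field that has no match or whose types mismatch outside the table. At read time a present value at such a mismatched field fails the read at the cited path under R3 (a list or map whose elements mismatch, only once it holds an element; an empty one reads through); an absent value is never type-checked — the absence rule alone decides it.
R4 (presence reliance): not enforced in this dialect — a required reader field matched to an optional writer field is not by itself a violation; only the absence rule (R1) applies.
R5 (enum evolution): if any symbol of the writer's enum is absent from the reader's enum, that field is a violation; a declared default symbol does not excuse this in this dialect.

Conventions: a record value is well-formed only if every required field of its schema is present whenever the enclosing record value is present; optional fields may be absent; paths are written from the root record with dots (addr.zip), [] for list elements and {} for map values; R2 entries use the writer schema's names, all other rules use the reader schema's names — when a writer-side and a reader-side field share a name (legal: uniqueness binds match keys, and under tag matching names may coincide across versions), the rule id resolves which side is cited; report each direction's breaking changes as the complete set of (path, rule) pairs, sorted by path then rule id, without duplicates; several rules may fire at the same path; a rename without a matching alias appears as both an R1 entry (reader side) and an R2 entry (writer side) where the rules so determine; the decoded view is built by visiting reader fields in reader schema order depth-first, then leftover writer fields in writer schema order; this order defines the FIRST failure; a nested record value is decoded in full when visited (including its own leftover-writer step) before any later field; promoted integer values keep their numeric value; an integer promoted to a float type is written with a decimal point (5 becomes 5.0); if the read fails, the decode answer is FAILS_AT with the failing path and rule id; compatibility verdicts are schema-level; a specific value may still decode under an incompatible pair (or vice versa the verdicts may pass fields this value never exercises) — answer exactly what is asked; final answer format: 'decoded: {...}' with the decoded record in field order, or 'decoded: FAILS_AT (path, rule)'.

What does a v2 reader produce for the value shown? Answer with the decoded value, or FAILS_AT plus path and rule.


the writer's type comes first in each Ticket pair
decode walk for Ticket under reader schema v2:
  kind := "GUEST"
  audit.seq := -2
  audit.active := false
  writer extras: unmatched, discarded
  writer weight: unmatched, discarded
  => decoded: {"kind": "GUEST", "audit": {"seq": -2, "active": false}}
diffs on Ticket not affecting the asked answer:
  field seq in record Money: required changed to optional -> affects the rule determinations only; this particular Ticket value decodes identically
  field kind in record Ticket: tag 4 changed to 16 -> no rule fires on it and the decoded Ticket view is identical with or without it
  field active in record Money: required changed to optional -> affects the rule determinations only; this particular Ticket value decodes identically

decoded: {"kind": "GUEST", "audit": {"seq": -2, "active": false}}


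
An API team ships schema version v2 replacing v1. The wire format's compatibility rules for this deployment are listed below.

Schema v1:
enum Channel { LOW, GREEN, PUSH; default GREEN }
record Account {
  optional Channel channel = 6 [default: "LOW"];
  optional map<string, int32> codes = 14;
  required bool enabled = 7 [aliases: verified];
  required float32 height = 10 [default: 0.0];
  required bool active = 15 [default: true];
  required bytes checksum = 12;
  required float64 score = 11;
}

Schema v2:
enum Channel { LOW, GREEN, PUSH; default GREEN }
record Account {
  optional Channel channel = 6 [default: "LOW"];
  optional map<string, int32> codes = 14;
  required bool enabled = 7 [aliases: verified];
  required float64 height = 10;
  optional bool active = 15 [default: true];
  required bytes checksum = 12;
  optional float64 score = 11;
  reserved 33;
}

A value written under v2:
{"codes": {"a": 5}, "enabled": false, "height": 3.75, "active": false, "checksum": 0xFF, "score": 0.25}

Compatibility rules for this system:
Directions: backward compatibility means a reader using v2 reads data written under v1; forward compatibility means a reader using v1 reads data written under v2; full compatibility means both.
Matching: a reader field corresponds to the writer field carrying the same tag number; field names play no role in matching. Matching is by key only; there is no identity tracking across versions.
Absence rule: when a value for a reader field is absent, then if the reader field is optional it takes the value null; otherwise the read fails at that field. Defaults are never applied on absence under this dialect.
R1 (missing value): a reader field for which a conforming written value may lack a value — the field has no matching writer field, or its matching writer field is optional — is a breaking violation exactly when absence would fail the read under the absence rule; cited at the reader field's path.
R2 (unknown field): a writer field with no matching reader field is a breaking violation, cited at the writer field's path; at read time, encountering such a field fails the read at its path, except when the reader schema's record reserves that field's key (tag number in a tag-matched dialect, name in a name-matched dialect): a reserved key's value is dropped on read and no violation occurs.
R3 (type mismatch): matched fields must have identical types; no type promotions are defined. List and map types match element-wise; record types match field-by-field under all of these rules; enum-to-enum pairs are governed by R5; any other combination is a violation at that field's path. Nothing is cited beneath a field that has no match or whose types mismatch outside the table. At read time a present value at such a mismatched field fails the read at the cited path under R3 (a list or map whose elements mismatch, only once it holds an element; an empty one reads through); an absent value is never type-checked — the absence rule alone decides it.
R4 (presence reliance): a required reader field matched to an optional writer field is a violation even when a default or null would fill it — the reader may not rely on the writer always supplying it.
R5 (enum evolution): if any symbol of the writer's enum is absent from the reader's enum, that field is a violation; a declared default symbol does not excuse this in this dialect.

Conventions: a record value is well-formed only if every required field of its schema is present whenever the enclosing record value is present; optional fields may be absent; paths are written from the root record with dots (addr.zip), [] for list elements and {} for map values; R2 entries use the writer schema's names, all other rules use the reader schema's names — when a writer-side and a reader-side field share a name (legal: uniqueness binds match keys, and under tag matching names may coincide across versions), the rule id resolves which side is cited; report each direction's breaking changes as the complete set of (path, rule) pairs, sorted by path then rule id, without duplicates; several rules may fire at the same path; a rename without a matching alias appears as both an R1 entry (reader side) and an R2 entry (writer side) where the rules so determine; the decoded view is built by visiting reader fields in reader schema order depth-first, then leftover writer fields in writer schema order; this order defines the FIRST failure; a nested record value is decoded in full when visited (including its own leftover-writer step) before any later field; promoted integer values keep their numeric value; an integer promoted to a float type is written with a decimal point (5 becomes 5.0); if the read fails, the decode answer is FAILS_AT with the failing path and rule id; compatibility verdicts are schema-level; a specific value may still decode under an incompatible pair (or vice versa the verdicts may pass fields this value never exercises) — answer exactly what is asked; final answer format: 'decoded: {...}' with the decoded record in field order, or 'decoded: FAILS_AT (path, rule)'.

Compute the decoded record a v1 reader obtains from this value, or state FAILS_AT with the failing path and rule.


decoded: FAILS_AT (height, R3)

in Account below, arrows point writer -> reader
decoding the Account value with the v1 reader:
  channel := null (absent, optional -> null)
  codes := {"a": 5}
  enabled := false
  read fails at height under R3
  => FAILS_AT (height, R3)
diffs on Account not affecting the asked answer:
  field active in record Account: required changed to optional -> shifts the Account verdicts, not this decode
  field score in record Account: required changed to optional -> shifts the Account verdicts, not this decode


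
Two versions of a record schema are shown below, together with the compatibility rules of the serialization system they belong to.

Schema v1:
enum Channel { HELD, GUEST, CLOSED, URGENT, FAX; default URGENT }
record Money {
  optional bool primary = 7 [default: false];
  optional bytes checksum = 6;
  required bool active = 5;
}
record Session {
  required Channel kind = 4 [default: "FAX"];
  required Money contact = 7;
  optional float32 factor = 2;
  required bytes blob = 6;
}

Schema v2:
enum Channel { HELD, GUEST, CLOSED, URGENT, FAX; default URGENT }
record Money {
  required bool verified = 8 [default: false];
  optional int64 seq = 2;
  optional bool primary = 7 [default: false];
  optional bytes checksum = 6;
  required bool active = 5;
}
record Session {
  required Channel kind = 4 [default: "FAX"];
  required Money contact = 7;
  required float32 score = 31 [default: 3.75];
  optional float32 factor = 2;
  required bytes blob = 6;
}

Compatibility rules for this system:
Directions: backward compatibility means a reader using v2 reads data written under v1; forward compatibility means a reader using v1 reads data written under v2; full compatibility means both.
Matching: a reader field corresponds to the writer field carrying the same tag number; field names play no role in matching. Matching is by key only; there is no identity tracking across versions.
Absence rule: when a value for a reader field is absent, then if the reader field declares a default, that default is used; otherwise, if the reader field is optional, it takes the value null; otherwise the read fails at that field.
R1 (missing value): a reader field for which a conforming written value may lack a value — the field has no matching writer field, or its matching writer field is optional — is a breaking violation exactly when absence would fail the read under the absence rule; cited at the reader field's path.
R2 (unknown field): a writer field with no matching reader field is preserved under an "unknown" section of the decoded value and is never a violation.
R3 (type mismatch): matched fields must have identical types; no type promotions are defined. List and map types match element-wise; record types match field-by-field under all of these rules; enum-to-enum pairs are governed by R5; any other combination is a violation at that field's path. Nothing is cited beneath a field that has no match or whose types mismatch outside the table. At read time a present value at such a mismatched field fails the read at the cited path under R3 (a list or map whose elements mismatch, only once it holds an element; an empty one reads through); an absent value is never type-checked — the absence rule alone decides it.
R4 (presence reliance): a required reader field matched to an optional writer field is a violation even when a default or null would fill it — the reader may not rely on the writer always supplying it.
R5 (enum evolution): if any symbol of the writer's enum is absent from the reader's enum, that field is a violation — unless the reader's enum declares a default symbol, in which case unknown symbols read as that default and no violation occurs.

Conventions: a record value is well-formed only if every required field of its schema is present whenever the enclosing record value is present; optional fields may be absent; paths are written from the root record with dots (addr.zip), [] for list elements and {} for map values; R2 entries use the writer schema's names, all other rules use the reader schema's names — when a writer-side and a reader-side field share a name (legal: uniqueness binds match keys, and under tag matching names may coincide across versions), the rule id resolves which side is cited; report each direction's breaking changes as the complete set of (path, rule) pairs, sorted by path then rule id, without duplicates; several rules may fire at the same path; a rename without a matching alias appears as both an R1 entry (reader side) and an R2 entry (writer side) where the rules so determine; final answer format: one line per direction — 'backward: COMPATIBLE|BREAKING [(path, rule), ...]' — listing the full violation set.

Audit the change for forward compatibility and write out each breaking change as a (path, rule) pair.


forward: COMPATIBLE []

in Session below, arrows point writer -> reader
forward on Session — v1 reading data written by v2:
  writer required, Channel -> Channel: reader kind maps from writer kind
  writer required, Money -> Money: reader contact maps from writer contact
  writer optional, float32 -> float32: reader factor maps from writer factor
  writer required, bytes -> bytes: reader blob maps from writer blob
  score (writer side), unknown to reader
  writer optional, bool -> bool: reader contact.primary maps from writer contact.primary
  writer optional, bytes -> bytes: reader contact.checksum maps from writer contact.checksum
  writer required, bool -> bool: reader contact.active maps from writer contact.active
  contact.verified (writer side), unknown to reader
  contact.seq (writer side), unknown to reader
  => no violations; forward on Session: COMPATIBLE
the rest of the Session diff is inert for this question:
  added field seq to record Money: optional int64, tag 2 (in v2 it sits immediately before primary) -> triggers nothing under Session's printed rules — same verdict
  added field score to record Session: required float32, tag 31, default 3.75 (in v2 it sits immediately before factor) -> triggers nothing under Session's printed rules — same verdict
  added field verified to record Money: required bool, tag 8, default false (in v2 it sits immediately before primary) -> triggers nothing under Session's printed rules — same verdict


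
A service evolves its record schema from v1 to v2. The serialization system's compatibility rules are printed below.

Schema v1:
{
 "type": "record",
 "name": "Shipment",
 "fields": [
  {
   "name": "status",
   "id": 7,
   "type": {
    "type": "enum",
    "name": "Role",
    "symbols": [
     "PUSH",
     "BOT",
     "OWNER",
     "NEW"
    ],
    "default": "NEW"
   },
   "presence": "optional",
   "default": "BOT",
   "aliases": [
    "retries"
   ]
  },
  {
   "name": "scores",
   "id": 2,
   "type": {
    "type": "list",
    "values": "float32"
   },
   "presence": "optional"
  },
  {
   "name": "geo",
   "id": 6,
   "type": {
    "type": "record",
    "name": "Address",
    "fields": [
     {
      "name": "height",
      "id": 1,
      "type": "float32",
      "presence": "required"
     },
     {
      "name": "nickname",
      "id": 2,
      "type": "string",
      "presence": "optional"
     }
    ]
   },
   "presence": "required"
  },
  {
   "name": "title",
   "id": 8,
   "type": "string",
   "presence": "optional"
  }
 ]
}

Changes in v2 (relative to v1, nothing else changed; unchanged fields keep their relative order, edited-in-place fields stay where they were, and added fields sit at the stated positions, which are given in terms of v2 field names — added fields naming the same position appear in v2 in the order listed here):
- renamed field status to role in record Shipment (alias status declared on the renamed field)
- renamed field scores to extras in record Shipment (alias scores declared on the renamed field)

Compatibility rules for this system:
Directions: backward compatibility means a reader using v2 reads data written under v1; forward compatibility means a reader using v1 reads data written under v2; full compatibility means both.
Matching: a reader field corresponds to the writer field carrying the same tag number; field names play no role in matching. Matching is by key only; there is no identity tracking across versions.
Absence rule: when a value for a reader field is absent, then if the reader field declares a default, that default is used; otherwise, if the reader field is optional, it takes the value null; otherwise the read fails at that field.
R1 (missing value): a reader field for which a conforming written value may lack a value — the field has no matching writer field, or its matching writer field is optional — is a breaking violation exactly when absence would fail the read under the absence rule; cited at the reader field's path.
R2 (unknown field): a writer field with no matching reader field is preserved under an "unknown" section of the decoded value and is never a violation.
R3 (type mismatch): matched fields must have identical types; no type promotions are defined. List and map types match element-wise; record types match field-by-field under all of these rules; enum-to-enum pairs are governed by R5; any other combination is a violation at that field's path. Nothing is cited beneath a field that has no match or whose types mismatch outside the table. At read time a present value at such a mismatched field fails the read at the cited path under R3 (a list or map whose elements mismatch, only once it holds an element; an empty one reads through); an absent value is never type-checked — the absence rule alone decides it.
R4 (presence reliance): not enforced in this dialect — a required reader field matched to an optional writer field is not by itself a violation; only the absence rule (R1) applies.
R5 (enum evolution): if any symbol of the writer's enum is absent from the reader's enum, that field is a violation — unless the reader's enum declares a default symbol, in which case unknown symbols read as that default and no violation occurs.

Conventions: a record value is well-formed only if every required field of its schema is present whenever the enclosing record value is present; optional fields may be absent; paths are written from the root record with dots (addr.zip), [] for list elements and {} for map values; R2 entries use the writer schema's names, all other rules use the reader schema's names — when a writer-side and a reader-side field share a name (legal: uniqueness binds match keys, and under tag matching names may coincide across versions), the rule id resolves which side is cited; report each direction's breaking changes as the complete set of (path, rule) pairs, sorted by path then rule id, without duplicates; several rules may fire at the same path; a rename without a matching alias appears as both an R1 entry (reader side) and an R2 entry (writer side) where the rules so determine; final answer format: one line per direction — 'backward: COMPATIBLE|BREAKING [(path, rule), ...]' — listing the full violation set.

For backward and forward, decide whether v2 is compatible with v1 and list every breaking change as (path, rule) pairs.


backward: COMPATIBLE []; forward: COMPATIBLE []

arrows below run writer -> reader for Shipment
backward analysis of Shipment with v2 as reader and v1 as writer:
  role: Role -> Role, writer optional; from status
  extras: list<float32> -> list<float32>, writer optional; from scores
  geo: Address -> Address, writer required; from geo
  title: string -> string, writer optional; from title
  geo.height: float32 -> float32, writer required; from geo.height
  geo.nickname: string -> string, writer optional; from geo.nickname
  => no violations; backward on Shipment: COMPATIBLE
forward analysis of Shipment with v1 as reader and v2 as writer:
  status: Role -> Role, writer optional; from role
  scores: list<float32> -> list<float32>, writer optional; from extras
  geo: Address -> Address, writer required; from geo
  title: string -> string, writer optional; from title
  geo.height: float32 -> float32, writer required; from geo.height
  geo.nickname: string -> string, writer optional; from geo.nickname
  => no violations; forward on Shipment: COMPATIBLE
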